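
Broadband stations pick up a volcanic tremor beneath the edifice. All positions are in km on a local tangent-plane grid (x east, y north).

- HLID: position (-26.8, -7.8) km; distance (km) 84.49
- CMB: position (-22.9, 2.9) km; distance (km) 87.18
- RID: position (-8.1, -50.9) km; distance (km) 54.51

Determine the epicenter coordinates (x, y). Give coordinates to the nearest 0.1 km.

(46.4, -50.0)

Circle about each station: (x + 26.8)² + (y + 7.8)² = 84.49²; (x + 22.9)² + (y − 2.9)² = 87.18²; (x + 8.1)² + (y + 50.9)² = 54.51².
Subtracting the HLID equation from the CMB and RID equations removes the quadratic terms:
7.8 x + 21.4 y = -708.05
37.4 x − 86.2 y = 6044.56
Solving the 2×2 system: x ≈ 46.4, y ≈ -50.0 km.
Check against HLID (with the unrounded x, y): √((x + 26.8)²+(y + 7.8)²) = 84.48 ≈ 84.49 km. ✓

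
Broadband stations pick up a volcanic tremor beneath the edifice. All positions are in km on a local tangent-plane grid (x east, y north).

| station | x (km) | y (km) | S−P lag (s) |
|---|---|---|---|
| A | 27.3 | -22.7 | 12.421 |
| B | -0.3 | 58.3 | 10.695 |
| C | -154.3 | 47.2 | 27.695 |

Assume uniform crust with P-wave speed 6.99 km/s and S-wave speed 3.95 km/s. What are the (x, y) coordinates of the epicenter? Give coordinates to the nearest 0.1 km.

x ≈ 96.5 km, y ≈ 66.4 km

Distance from S−P lag: d = Δt · v_P v_S / (v_P − v_S) = Δt · (6.99·3.95)/(6.99−3.95) ≈ 9.0824·Δt.
So d_A = 112.81, d_B = 97.14, d_C = 251.54 km.
Circle about each station: (x − 27.3)² + (y + 22.7)² = 112.81²; (x + 0.3)² + (y − 58.3)² = 97.14²; (x + 154.3)² + (y − 47.2)² = 251.54².
Subtracting pairs of circle equations eliminates x²+y² and gives linear equations (the radical axes):
-55.2 x + 162.0 y = 5428.32
-363.2 x + 139.8 y = -25770.53
Solving the 2×2 system: x ≈ 96.5, y ≈ 66.4 km.
Check against A (with the unrounded x, y): √((x − 27.3)²+(y + 22.7)²) = 112.82 ≈ 112.81 km. ✓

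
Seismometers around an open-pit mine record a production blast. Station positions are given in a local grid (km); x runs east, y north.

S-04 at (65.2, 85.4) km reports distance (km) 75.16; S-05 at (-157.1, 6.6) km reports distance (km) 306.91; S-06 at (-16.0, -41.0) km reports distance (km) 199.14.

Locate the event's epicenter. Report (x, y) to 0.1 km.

Circle about each station: (x − 65.2)² + (y − 85.4)² = 75.16²; (x + 157.1)² + (y − 6.6)² = 306.91²; (x + 16.0)² + (y + 41.0)² = 199.14².
Subtracting pairs of circle equations eliminates x²+y² and gives linear equations (the radical axes):
-444.6 x − 157.6 y = -75364.95
-162.4 x − 252.8 y = -43614.91
Solving the 2×2 system: x ≈ 140.3, y ≈ 82.4 km.

x ≈ 140.3 km, y ≈ 82.4 km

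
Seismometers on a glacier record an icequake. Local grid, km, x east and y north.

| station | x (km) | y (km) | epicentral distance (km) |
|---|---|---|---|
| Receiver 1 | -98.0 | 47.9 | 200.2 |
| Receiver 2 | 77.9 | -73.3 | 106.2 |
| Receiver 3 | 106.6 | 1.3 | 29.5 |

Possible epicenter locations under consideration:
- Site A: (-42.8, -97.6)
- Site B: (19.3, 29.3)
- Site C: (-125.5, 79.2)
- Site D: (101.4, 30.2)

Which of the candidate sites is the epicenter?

For each candidate, compare |candidate − station| to the reported distance:
Site A: residuals Receiver 1 44.6, Receiver 2 16.9, Receiver 3 149.7 → max 149.7 km
Site B: residuals Receiver 1 81.4, Receiver 2 12.0, Receiver 3 62.2 → max 81.4 km
Site C: residuals Receiver 1 158.5, Receiver 2 148.0, Receiver 3 215.3 → max 215.3 km
Site D: residuals Receiver 1 0.0, Receiver 2 0.1, Receiver 3 0.1 → max 0.1 km
Only Site D has all residuals ≈ 0.

Site D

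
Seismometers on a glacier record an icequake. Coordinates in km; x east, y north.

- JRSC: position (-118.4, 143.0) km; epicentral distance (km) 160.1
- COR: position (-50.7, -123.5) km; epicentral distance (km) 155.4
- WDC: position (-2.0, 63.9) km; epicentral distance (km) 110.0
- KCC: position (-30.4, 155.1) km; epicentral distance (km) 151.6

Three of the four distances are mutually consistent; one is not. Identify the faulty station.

Solve using three stations at a time. Using COR, WDC, KCC (subtract circle equations pairwise → linear system) gives (x, y) ≈ (-103.9, 22.5).
Distances from that point to each station vs reported:
  JRSC: calculated 121.4 vs reported 160.1 → residual 38.7 km
  COR: calculated 155.4 vs reported 155.4 → residual 0.0 km
  WDC: calculated 110.0 vs reported 110.0 → residual 0.0 km
  KCC: calculated 151.6 vs reported 151.6 → residual 0.0 km
COR, WDC, KCC are mutually consistent (residuals ≈ 0); JRSC is off by 38.7 km.

JRSC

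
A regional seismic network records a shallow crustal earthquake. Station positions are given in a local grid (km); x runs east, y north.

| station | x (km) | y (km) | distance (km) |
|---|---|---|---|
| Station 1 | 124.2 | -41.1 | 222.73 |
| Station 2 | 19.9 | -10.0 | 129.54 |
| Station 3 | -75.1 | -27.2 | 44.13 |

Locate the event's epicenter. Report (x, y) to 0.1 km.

Circle about each station: (x − 124.2)² + (y + 41.1)² = 222.73²; (x − 19.9)² + (y + 10.0)² = 129.54²; (x + 75.1)² + (y + 27.2)² = 44.13².
Subtracting pairs of circle equations eliminates x²+y² and gives linear equations (the radical axes):
-208.6 x + 62.2 y = 16209.20
-398.6 x + 27.8 y = 36926.20
Solving the 2×2 system: x ≈ -97.2, y ≈ -65.4 km.
Check against Station 1 (with the unrounded x, y): √((x − 124.2)²+(y + 41.1)²) = 222.73 ≈ 222.73 km. ✓

-97.2 km east, -65.4 km north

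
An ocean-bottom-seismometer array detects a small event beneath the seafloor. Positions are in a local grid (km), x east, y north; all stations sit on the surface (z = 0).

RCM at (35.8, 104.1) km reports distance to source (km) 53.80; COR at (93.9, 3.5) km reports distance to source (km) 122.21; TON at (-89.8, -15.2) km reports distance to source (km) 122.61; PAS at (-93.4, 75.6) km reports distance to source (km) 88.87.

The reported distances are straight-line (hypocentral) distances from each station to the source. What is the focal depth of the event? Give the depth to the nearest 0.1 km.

z ≈ 14.1 km

Each station gives a sphere (x−x_i)² + (y−y_i)² + z² = d_i² (stations at z=0).
Subtracting the RCM sphere from COR and TON: z² cancels, leaving linear equations in x and y:
116.2 x − 201.2 y = -15329.83
-251.2 x − 238.6 y = -15962.14
Solving: x ≈ -5.700, y ≈ 72.900 km (keep extra digits for the depth step; rounded: -5.7, 72.9).
Then from the RCM sphere: z² = 53.80² − (x − 35.8)² − (y − 104.1)² with x = -5.700, y = 72.900, so z ≈ 14.098 ≈ 14.1 km.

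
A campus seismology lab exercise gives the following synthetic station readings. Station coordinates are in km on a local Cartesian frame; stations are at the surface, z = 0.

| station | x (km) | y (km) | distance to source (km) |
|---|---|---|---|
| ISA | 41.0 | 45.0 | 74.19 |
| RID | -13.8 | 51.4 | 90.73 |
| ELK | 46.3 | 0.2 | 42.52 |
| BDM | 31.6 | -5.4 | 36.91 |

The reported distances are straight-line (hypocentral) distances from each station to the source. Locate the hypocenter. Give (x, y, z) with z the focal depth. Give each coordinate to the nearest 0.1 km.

x ≈ 30.5 km, y ≈ -20.2 km, depth ≈ 33.8 km

Each station gives a sphere (x−x_i)² + (y−y_i)² + z² = d_i² (stations at z=0).
Subtracting the ISA sphere from RID and ELK: z² cancels, leaving linear equations in x and y:
-109.6 x + 12.8 y = -3601.38
10.6 x − 89.6 y = 2133.94
Solving: x ≈ 30.499, y ≈ -20.208 km (keep extra digits for the depth step; rounded: 30.5, -20.2).
Then from the ISA sphere: z² = 74.19² − (x − 41.0)² − (y − 45.0)² with x = 30.499, y = -20.208, so z ≈ 33.791 ≈ 33.8 km.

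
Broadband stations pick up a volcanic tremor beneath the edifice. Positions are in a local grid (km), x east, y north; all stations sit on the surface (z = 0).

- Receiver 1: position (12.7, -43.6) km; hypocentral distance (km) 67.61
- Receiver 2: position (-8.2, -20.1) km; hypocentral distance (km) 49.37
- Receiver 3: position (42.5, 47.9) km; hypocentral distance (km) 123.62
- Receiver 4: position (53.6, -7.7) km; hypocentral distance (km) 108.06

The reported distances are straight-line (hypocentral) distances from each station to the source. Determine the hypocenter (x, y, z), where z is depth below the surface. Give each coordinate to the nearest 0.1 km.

(-48.5, -31.6, 26.1)

Each station gives a sphere (x−x_i)² + (y−y_i)² + z² = d_i² (stations at z=0).
Subtracting the Receiver 1 sphere from Receiver 2 and Receiver 3: z² cancels, leaving linear equations in x and y:
-41.8 x + 47.0 y = 542.72
59.6 x + 183.0 y = -8672.38
Solving: x ≈ -48.506, y ≈ -31.592 km (keep extra digits for the depth step; rounded: -48.5, -31.6).
Then from the Receiver 1 sphere: z² = 67.61² − (x − 12.7)² − (y + 43.6)² with x = -48.506, y = -31.592, so z ≈ 26.091 ≈ 26.1 km.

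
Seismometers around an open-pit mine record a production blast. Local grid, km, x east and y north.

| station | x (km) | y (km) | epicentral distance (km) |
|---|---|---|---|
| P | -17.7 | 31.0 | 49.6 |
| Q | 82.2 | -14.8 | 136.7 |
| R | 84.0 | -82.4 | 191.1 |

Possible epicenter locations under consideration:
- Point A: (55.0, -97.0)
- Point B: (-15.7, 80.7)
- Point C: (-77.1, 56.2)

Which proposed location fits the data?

Point B

For each candidate, compare |candidate − station| to the reported distance:
Point A: residuals P 97.6, Q 50.1, R 158.6 → max 158.6 km
Point B: residuals P 0.1, Q 0.1, R 0.1 → max 0.1 km
Point C: residuals P 14.9, Q 37.7, R 21.4 → max 37.7 km
Only Point B has all residuals ≈ 0.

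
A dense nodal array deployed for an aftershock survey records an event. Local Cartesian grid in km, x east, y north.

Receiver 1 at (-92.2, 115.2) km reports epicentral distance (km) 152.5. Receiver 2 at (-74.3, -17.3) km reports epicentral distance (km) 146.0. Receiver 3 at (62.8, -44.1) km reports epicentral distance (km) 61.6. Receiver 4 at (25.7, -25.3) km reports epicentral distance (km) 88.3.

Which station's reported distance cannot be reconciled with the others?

Solve using three stations at a time. Using Receiver 1, Receiver 2, Receiver 4 (subtract circle equations pairwise → linear system) gives (x, y) ≈ (49.8, 59.6).
Distances from that point to each station vs reported:
  Receiver 1: calculated 152.5 vs reported 152.5 → residual 0.0 km
  Receiver 2: calculated 146.0 vs reported 146.0 → residual 0.0 km
  Receiver 3: calculated 104.5 vs reported 61.6 → residual 42.9 km
  Receiver 4: calculated 88.2 vs reported 88.3 → residual 0.1 km
Receiver 1, Receiver 2, Receiver 4 are mutually consistent (residuals ≈ 0); Receiver 3 is off by 42.9 km.

Receiver 3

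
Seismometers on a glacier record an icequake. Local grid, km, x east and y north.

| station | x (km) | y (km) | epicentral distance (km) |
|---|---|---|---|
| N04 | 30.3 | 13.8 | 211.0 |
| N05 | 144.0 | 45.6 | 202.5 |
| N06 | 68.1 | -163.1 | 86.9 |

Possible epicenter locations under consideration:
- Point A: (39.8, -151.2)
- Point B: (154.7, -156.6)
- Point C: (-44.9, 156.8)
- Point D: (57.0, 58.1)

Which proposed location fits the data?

Point B

For each candidate, compare |candidate − station| to the reported distance:
Point A: residuals N04 45.7, N05 20.2, N06 56.2 → max 56.2 km
Point B: residuals N04 0.0, N05 0.0, N06 0.1 → max 0.1 km
Point C: residuals N04 49.4, N05 16.7, N06 252.4 → max 252.4 km
Point D: residuals N04 159.3, N05 114.6, N06 134.6 → max 159.3 km
Only Point B has all residuals ≈ 0.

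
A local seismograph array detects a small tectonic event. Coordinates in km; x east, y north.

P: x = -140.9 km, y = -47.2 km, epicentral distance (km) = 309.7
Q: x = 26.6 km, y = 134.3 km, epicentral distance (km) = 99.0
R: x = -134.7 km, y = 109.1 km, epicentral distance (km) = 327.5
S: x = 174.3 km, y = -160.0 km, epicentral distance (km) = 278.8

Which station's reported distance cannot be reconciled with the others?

Solve using three stations at a time. Using P, Q, S (subtract circle equations pairwise → linear system) gives (x, y) ≈ (123.5, 114.1).
Distances from that point to each station vs reported:
  P: calculated 309.7 vs reported 309.7 → residual 0.0 km
  Q: calculated 98.9 vs reported 99.0 → residual 0.1 km
  R: calculated 258.2 vs reported 327.5 → residual 69.3 km
  S: calculated 278.8 vs reported 278.8 → residual 0.0 km
P, Q, S are mutually consistent (residuals ≈ 0); R is off by 69.3 km.

R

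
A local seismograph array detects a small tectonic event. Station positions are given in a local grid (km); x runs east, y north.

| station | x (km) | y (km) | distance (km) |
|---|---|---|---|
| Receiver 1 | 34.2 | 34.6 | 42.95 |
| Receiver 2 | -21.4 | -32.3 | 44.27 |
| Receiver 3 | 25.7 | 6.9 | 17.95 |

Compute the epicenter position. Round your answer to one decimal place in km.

9.3 km east, -0.4 km north

Circle about each station: (x − 34.2)² + (y − 34.6)² = 42.95²; (x + 21.4)² + (y + 32.3)² = 44.27²; (x − 25.7)² + (y − 6.9)² = 17.95².
Subtracting the Receiver 1 equation from the Receiver 2 and Receiver 3 equations removes the quadratic terms:
-111.2 x − 133.8 y = -980.68
-17.0 x − 55.4 y = -136.20
Solving the 2×2 system: x ≈ 9.3, y ≈ -0.4 km.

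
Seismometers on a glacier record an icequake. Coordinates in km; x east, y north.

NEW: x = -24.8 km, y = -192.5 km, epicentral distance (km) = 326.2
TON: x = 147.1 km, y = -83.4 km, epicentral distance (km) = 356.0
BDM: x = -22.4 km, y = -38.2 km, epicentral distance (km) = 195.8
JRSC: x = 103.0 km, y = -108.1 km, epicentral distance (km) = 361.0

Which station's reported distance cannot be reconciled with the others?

JRSC

Solve using three stations at a time. Using NEW, TON, BDM (subtract circle equations pairwise → linear system) gives (x, y) ≈ (-153.6, 107.2).
Distances from that point to each station vs reported:
  NEW: calculated 326.2 vs reported 326.2 → residual 0.0 km
  TON: calculated 356.0 vs reported 356.0 → residual 0.0 km
  BDM: calculated 195.9 vs reported 195.8 → residual 0.1 km
  JRSC: calculated 335.0 vs reported 361.0 → residual 26.0 km
NEW, TON, BDM are mutually consistent (residuals ≈ 0); JRSC is off by 26.0 km.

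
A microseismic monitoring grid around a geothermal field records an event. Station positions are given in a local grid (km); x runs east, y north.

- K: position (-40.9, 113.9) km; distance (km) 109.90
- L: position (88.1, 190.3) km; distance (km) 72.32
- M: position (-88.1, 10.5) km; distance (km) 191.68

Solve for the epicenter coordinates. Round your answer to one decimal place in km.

68.8 km east, 120.6 km north

Circle about each station: (x + 40.9)² + (y − 113.9)² = 109.90²; (x − 88.1)² + (y − 190.3)² = 72.32²; (x + 88.1)² + (y − 10.5)² = 191.68².
Subtracting the K equation from the L and M equations removes the quadratic terms:
258.0 x + 152.8 y = 36177.51
-94.4 x − 206.8 y = -31437.37
Solving the 2×2 system: x ≈ 68.8, y ≈ 120.6 km.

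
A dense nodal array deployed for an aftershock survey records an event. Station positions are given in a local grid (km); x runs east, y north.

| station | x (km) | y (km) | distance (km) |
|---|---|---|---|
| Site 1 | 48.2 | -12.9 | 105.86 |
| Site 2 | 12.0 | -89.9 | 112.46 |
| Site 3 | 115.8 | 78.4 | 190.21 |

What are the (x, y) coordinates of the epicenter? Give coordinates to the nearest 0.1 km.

Circle about each station: (x − 48.2)² + (y + 12.9)² = 105.86²; (x − 12.0)² + (y + 89.9)² = 112.46²; (x − 115.8)² + (y − 78.4)² = 190.21².
Subtracting the Site 1 equation from the Site 2 and Site 3 equations removes the quadratic terms:
-72.4 x − 154.0 y = 4295.45
135.2 x + 182.6 y = -7906.95
Solving the 2×2 system: x ≈ -57.0, y ≈ -1.1 km.
Check against Site 1 (with the unrounded x, y): √((x − 48.2)²+(y + 12.9)²) = 105.87 ≈ 105.86 km. ✓

(-57.0, -1.1)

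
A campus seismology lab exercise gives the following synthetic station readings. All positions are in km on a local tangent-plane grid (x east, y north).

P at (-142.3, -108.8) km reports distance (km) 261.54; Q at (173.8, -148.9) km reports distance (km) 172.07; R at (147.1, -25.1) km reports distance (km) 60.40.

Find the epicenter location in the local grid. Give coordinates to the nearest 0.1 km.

Circle about each station: (x + 142.3)² + (y + 108.8)² = 261.54²; (x − 173.8)² + (y + 148.9)² = 172.07²; (x − 147.1)² + (y + 25.1)² = 60.40².
Subtracting pairs of circle equations eliminates x²+y² and gives linear equations (the radical axes):
632.2 x − 80.2 y = 59086.01
578.8 x + 167.4 y = 54936.70
Solving the 2×2 system: x ≈ 93.9, y ≈ 3.5 km.

(93.9, 3.5)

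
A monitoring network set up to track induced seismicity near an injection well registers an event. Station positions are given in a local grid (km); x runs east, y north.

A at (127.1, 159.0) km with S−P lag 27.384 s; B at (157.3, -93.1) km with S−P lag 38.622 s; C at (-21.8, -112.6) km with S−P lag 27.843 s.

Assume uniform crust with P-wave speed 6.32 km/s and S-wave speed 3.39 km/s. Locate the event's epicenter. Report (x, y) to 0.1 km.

-59.9 km east, 87.4 km north

Distance from S−P lag: d = Δt · v_P v_S / (v_P − v_S) = Δt · (6.32·3.39)/(6.32−3.39) ≈ 7.3122·Δt.
So d_A = 200.24, d_B = 282.41, d_C = 203.59 km.
Circle about each station: (x − 127.1)² + (y − 159.0)² = 200.24²; (x − 157.3)² + (y + 93.1)² = 282.41²; (x + 21.8)² + (y + 112.6)² = 203.59².
Subtracting pairs of circle equations eliminates x²+y² and gives linear equations (the radical axes):
60.4 x − 504.2 y = -47683.86
-297.8 x − 543.2 y = -29634.24
Solving the 2×2 system: x ≈ -59.9, y ≈ 87.4 km.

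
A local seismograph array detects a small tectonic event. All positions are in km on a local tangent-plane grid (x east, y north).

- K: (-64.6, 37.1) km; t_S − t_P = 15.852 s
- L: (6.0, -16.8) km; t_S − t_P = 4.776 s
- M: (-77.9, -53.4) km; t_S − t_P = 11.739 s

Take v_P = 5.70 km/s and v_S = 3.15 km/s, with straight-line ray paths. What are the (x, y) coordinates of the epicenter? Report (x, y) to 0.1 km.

Distance from S−P lag: d = Δt · v_P v_S / (v_P − v_S) = Δt · (5.70·3.15)/(5.70−3.15) ≈ 7.0412·Δt.
So d_K = 111.62, d_L = 33.63, d_M = 82.66 km.
Circle about each station: (x + 64.6)² + (y − 37.1)² = 111.62²; (x − 6.0)² + (y + 16.8)² = 33.63²; (x + 77.9)² + (y + 53.4)² = 82.66².
Subtracting the K equation from the L and M equations removes the quadratic terms:
141.2 x − 107.8 y = 6096.72
-26.6 x − 181.0 y = 8996.75
Solving the 2×2 system: x ≈ 4.7, y ≈ -50.4 km.

(4.7, -50.4)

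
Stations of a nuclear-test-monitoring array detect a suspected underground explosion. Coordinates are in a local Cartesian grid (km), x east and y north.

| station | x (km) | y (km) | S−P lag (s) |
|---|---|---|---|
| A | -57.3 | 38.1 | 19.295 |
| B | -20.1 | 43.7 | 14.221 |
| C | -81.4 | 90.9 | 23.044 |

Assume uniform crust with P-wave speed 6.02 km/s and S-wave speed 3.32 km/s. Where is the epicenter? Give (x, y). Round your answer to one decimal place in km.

(84.8, 52.5)

Distance from S−P lag: d = Δt · v_P v_S / (v_P − v_S) = Δt · (6.02·3.32)/(6.02−3.32) ≈ 7.4024·Δt.
So d_A = 142.83, d_B = 105.27, d_C = 170.58 km.
Circle about each station: (x + 57.3)² + (y − 38.1)² = 142.83²; (x + 20.1)² + (y − 43.7)² = 105.27²; (x + 81.4)² + (y − 90.9)² = 170.58².
Subtracting pairs of circle equations eliminates x²+y² and gives linear equations (the radical axes):
74.4 x + 11.2 y = 6897.44
-48.2 x + 105.6 y = 1456.74
Solving the 2×2 system: x ≈ 84.8, y ≈ 52.5 km.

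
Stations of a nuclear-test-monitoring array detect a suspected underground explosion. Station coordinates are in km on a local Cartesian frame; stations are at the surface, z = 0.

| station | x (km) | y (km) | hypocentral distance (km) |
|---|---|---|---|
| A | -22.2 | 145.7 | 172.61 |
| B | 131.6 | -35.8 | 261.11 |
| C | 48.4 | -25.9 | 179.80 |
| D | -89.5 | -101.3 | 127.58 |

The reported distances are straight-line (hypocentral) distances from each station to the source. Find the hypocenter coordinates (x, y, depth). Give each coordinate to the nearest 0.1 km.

Each station gives a sphere (x−x_i)² + (y−y_i)² + z² = d_i² (stations at z=0).
Subtracting the A sphere from B and C: z² cancels, leaving linear equations in x and y:
307.6 x − 363.0 y = -41505.35
141.2 x − 343.2 y = -21241.79
Solving: x ≈ -120.301, y ≈ 12.399 km (keep extra digits for the depth step; rounded: -120.3, 12.4).
Then from the A sphere: z² = 172.61² − (x + 22.2)² − (y − 145.7)² with x = -120.301, y = 12.399, so z ≈ 49.003 ≈ 49.0 km.
Check against D (with the unrounded solution): distance 127.58 ≈ 127.58 km. ✓

(-120.3, 12.4, 49.0)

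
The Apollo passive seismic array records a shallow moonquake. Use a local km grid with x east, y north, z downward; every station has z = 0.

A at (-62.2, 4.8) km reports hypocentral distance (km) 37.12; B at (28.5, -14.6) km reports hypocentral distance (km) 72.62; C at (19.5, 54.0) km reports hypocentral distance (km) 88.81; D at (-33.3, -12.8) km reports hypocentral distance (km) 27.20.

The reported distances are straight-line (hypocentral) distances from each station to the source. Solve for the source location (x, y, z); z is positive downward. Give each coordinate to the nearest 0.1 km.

Each station gives a sphere (x−x_i)² + (y−y_i)² + z² = d_i² (stations at z=0).
Subtracting the A sphere from B and C: z² cancels, leaving linear equations in x and y:
181.4 x − 38.8 y = -6762.24
163.4 x + 98.4 y = -7104.95
Solving: x ≈ -38.904, y ≈ -7.602 km (keep extra digits for the depth step; rounded: -38.9, -7.6).
Then from the A sphere: z² = 37.12² − (x + 62.2)² − (y − 4.8)² with x = -38.904, y = -7.602, so z ≈ 26.103 ≈ 26.1 km.

x ≈ -38.9 km, y ≈ -7.6 km, depth ≈ 26.1 km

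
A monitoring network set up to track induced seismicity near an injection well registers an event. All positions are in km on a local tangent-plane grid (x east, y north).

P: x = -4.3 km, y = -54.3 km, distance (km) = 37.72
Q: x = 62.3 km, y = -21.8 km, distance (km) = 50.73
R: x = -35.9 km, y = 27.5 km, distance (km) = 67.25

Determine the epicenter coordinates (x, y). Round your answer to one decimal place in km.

11.6 km east, -20.1 km north

Circle about each station: (x + 4.3)² + (y + 54.3)² = 37.72²; (x − 62.3)² + (y + 21.8)² = 50.73²; (x + 35.9)² + (y − 27.5)² = 67.25².
Subtracting the P equation from the Q and R equations removes the quadratic terms:
133.2 x + 65.0 y = 238.82
-63.2 x + 163.6 y = -4021.68
Solving the 2×2 system: x ≈ 11.6, y ≈ -20.1 km.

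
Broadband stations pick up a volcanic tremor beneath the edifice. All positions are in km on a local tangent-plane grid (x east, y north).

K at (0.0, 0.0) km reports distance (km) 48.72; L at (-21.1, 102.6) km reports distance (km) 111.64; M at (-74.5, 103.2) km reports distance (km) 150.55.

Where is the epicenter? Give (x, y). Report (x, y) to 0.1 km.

x ≈ 46.7 km, y ≈ 13.9 km

Circle about each station: x² + y² = 48.72²; (x + 21.1)² + (y − 102.6)² = 111.64²; (x + 74.5)² + (y − 103.2)² = 150.55².
Subtracting the K equation from the L and M equations removes the quadratic terms:
-42.2 x + 205.2 y = 882.12
-149.0 x + 206.4 y = -4091.17
Solving the 2×2 system: x ≈ 46.7, y ≈ 13.9 km.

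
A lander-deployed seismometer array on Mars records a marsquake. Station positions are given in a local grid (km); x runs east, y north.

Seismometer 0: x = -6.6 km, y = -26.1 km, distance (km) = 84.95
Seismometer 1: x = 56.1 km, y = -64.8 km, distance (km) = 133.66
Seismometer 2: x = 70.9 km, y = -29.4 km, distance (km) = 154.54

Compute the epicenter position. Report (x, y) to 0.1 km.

-77.3 km east, -73.2 km north

Circle about each station: (x + 6.6)² + (y + 26.1)² = 84.95²; (x − 56.1)² + (y + 64.8)² = 133.66²; (x − 70.9)² + (y + 29.4)² = 154.54².
Subtracting the Seismometer 0 equation from the Seismometer 1 and Seismometer 2 equations removes the quadratic terms:
125.4 x − 77.4 y = -4027.01
155.0 x − 6.6 y = -11499.71
Solving the 2×2 system: x ≈ -77.3, y ≈ -73.2 km.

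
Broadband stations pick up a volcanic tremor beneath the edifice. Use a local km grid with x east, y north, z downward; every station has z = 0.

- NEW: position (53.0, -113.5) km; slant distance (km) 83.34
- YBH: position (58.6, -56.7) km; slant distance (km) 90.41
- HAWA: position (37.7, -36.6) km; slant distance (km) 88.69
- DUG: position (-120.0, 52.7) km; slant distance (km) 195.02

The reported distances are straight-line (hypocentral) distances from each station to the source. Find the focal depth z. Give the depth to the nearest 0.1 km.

Each station gives a sphere (x−x_i)² + (y−y_i)² + z² = d_i² (stations at z=0).
Subtracting the NEW sphere from YBH and HAWA: z² cancels, leaving linear equations in x and y:
11.2 x + 113.6 y = -10270.81
-30.6 x + 153.8 y = -13850.76
Solving: x ≈ -1.193, y ≈ -90.294 km (keep extra digits for the depth step; rounded: -1.2, -90.3).
Then from the NEW sphere: z² = 83.34² − (x − 53.0)² − (y + 113.5)² with x = -1.193, y = -90.294, so z ≈ 58.908 ≈ 58.9 km.
Check against DUG (with the unrounded solution): distance 195.02 ≈ 195.02 km. ✓

58.9 km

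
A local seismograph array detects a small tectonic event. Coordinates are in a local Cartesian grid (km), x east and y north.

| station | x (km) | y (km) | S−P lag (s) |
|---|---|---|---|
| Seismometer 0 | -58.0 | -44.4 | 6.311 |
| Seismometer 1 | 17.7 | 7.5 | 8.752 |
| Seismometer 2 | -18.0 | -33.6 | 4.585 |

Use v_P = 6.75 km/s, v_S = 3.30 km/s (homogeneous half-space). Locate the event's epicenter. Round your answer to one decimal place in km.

-36.0 km east, -10.1 km north

Distance from S−P lag: d = Δt · v_P v_S / (v_P − v_S) = Δt · (6.75·3.30)/(6.75−3.30) ≈ 6.4565·Δt.
So d_Seismometer 0 = 40.75, d_Seismometer 1 = 56.51, d_Seismometer 2 = 29.60 km.
Circle about each station: (x + 58.0)² + (y + 44.4)² = 40.75²; (x − 17.7)² + (y − 7.5)² = 56.51²; (x + 18.0)² + (y + 33.6)² = 29.60².
Subtracting pairs of circle equations eliminates x²+y² and gives linear equations (the radical axes):
151.4 x + 103.8 y = -6498.64
80.0 x + 21.6 y = -3098.00
Solving the 2×2 system: x ≈ -36.0, y ≈ -10.1 km.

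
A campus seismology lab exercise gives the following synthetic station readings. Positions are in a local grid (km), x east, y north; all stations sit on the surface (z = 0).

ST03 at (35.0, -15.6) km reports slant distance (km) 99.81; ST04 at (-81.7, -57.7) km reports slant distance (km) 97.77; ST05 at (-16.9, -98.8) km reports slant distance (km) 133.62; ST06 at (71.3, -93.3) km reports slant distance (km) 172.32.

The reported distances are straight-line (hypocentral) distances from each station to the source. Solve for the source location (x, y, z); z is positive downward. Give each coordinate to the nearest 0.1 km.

(-47.5, 25.5, 38.3)

Each station gives a sphere (x−x_i)² + (y−y_i)² + z² = d_i² (stations at z=0).
Subtracting the ST03 sphere from ST04 and ST05: z² cancels, leaving linear equations in x and y:
-233.4 x − 84.2 y = 8938.88
-103.8 x − 166.4 y = 686.42
Solving: x ≈ -47.500, y ≈ 25.505 km (keep extra digits for the depth step; rounded: -47.5, 25.5).
Then from the ST03 sphere: z² = 99.81² − (x − 35.0)² − (y + 15.6)² with x = -47.500, y = 25.505, so z ≈ 38.291 ≈ 38.3 km.
Check against ST06 (with the unrounded solution): distance 172.32 ≈ 172.32 km. ✓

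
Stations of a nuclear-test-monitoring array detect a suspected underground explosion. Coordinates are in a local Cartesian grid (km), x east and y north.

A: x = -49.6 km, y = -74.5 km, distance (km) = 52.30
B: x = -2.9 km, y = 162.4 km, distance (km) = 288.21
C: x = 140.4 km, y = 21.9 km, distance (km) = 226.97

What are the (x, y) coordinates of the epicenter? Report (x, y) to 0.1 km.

Circle about each station: (x + 49.6)² + (y + 74.5)² = 52.30²; (x + 2.9)² + (y − 162.4)² = 288.21²; (x − 140.4)² + (y − 21.9)² = 226.97².
Subtracting the A equation from the B and C equations removes the quadratic terms:
93.4 x + 473.8 y = -61957.95
380.0 x + 192.8 y = -36598.73
Solving the 2×2 system: x ≈ -33.3, y ≈ -124.2 km.

(-33.3, -124.2)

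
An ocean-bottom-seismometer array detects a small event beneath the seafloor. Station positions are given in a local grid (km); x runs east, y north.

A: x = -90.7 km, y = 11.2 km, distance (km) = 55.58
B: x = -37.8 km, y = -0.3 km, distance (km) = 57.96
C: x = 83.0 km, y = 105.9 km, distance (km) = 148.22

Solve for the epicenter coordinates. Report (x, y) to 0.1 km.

Circle about each station: (x + 90.7)² + (y − 11.2)² = 55.58²; (x + 37.8)² + (y + 0.3)² = 57.96²; (x − 83.0)² + (y − 105.9)² = 148.22².
Subtracting the A equation from the B and C equations removes the quadratic terms:
105.8 x − 23.0 y = -7193.23
347.4 x + 189.4 y = -9128.15
Solving the 2×2 system: x ≈ -56.1, y ≈ 54.7 km.

(-56.1, 54.7)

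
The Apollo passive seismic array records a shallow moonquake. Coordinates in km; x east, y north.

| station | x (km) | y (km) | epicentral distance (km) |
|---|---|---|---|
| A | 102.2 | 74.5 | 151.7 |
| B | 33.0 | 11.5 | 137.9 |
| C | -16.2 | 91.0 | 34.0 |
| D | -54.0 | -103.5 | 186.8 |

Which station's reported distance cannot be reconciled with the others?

Solve using three stations at a time. Using A, C, D (subtract circle equations pairwise → linear system) gives (x, y) ≈ (-49.2, 83.2).
Distances from that point to each station vs reported:
  A: calculated 151.7 vs reported 151.7 → residual 0.0 km
  B: calculated 109.1 vs reported 137.9 → residual 28.8 km
  C: calculated 33.9 vs reported 34.0 → residual 0.1 km
  D: calculated 186.8 vs reported 186.8 → residual 0.0 km
A, C, D are mutually consistent (residuals ≈ 0); B is off by 28.8 km.

B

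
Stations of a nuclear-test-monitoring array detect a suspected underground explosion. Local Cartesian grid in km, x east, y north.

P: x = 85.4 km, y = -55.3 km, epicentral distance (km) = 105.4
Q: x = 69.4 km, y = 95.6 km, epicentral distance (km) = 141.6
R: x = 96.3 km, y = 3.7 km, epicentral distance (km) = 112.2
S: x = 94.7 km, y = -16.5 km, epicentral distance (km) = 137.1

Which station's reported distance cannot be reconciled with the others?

S

Solve using three stations at a time. Using P, Q, R (subtract circle equations pairwise → linear system) gives (x, y) ≈ (-13.3, -19.1).
Distances from that point to each station vs reported:
  P: calculated 105.1 vs reported 105.4 → residual 0.3 km
  Q: calculated 141.4 vs reported 141.6 → residual 0.2 km
  R: calculated 112.0 vs reported 112.2 → residual 0.2 km
  S: calculated 108.0 vs reported 137.1 → residual 29.1 km
P, Q, R are mutually consistent (residuals ≈ 0); S is off by 29.1 km.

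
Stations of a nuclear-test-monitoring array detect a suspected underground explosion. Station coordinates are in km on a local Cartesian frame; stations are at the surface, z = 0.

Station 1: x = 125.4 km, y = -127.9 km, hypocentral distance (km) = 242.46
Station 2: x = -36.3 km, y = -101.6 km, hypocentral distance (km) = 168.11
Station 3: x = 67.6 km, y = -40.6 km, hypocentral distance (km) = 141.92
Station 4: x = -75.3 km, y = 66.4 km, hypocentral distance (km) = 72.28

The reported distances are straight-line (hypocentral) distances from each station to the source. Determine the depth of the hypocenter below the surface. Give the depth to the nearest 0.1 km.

47.8 km

Each station gives a sphere (x−x_i)² + (y−y_i)² + z² = d_i² (stations at z=0).
Subtracting the Station 1 sphere from Station 2 and Station 3: z² cancels, leaving linear equations in x and y:
-323.4 x + 52.6 y = 10082.56
-115.6 x + 174.6 y = 12780.12
Solving: x ≈ -21.597, y ≈ 58.897 km (keep extra digits for the depth step; rounded: -21.6, 58.9).
Then from the Station 1 sphere: z² = 242.46² − (x − 125.4)² − (y + 127.9)² with x = -21.597, y = 58.897, so z ≈ 47.808 ≈ 47.8 km.
Check against Station 4 (with the unrounded solution): distance 72.29 ≈ 72.28 km. ✓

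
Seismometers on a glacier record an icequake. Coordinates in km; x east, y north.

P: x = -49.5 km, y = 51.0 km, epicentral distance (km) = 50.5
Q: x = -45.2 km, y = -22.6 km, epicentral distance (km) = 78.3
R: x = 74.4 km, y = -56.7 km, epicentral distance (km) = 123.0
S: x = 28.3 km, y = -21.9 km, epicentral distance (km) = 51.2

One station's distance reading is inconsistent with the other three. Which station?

S

Solve using three stations at a time. Using P, Q, R (subtract circle equations pairwise → linear system) gives (x, y) ≈ (0.1, 41.3).
Distances from that point to each station vs reported:
  P: calculated 50.5 vs reported 50.5 → residual 0.0 km
  Q: calculated 78.3 vs reported 78.3 → residual 0.0 km
  R: calculated 123.0 vs reported 123.0 → residual 0.0 km
  S: calculated 69.2 vs reported 51.2 → residual 18.0 km
P, Q, R are mutually consistent (residuals ≈ 0); S is off by 18.0 km.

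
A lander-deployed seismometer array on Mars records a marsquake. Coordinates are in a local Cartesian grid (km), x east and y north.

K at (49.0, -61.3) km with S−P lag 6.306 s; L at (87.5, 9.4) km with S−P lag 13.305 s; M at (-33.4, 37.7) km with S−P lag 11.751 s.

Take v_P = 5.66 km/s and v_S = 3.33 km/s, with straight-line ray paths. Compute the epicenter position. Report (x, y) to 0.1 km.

Distance from S−P lag: d = Δt · v_P v_S / (v_P − v_S) = Δt · (5.66·3.33)/(5.66−3.33) ≈ 8.0892·Δt.
So d_K = 51.01, d_L = 107.63, d_M = 95.06 km.
Circle about each station: (x − 49.0)² + (y + 61.3)² = 51.01²; (x − 87.5)² + (y − 9.4)² = 107.63²; (x + 33.4)² + (y − 37.7)² = 95.06².
Subtracting pairs of circle equations eliminates x²+y² and gives linear equations (the radical axes):
77.0 x + 141.4 y = -7396.28
-164.8 x + 198.0 y = -10056.22
Solving the 2×2 system: x ≈ -1.1, y ≈ -51.7 km.

-1.1 km east, -51.7 km north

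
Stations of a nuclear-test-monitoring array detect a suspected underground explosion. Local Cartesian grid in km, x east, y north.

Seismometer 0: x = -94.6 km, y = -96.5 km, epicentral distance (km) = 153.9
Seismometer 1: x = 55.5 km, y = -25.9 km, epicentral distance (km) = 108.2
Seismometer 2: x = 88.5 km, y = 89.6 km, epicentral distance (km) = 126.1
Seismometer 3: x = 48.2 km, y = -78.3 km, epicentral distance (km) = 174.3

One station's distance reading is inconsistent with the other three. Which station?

Solve using three stations at a time. Using Seismometer 0, Seismometer 1, Seismometer 2 (subtract circle equations pairwise → linear system) gives (x, y) ≈ (-28.4, 42.4).
Distances from that point to each station vs reported:
  Seismometer 0: calculated 153.9 vs reported 153.9 → residual 0.0 km
  Seismometer 1: calculated 108.1 vs reported 108.2 → residual 0.1 km
  Seismometer 2: calculated 126.0 vs reported 126.1 → residual 0.1 km
  Seismometer 3: calculated 142.9 vs reported 174.3 → residual 31.4 km
Seismometer 0, Seismometer 1, Seismometer 2 are mutually consistent (residuals ≈ 0); Seismometer 3 is off by 31.4 km.

Seismometer 3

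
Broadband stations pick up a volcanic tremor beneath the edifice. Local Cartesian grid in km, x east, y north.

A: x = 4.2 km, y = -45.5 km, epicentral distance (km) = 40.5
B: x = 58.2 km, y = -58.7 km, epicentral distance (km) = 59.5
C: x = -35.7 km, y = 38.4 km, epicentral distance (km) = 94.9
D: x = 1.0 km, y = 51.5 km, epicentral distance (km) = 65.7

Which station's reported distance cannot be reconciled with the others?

Solve using three stations at a time. Using A, B, D (subtract circle equations pairwise → linear system) gives (x, y) ≈ (23.9, -10.1).
Distances from that point to each station vs reported:
  A: calculated 40.5 vs reported 40.5 → residual 0.0 km
  B: calculated 59.5 vs reported 59.5 → residual 0.0 km
  C: calculated 76.8 vs reported 94.9 → residual 18.1 km
  D: calculated 65.7 vs reported 65.7 → residual 0.0 km
A, B, D are mutually consistent (residuals ≈ 0); C is off by 18.1 km.

C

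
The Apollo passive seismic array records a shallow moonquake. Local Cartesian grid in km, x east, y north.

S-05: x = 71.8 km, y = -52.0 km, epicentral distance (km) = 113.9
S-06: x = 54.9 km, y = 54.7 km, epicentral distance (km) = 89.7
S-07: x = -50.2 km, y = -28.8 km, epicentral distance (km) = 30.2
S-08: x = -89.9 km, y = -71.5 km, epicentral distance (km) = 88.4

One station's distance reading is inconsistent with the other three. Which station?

S-06

Solve using three stations at a time. Using S-05, S-07, S-08 (subtract circle equations pairwise → linear system) gives (x, y) ≈ (-31.9, -4.8).
Distances from that point to each station vs reported:
  S-05: calculated 113.9 vs reported 113.9 → residual 0.0 km
  S-06: calculated 105.2 vs reported 89.7 → residual 15.5 km
  S-07: calculated 30.2 vs reported 30.2 → residual 0.0 km
  S-08: calculated 88.4 vs reported 88.4 → residual 0.0 km
S-05, S-07, S-08 are mutually consistent (residuals ≈ 0); S-06 is off by 15.5 km.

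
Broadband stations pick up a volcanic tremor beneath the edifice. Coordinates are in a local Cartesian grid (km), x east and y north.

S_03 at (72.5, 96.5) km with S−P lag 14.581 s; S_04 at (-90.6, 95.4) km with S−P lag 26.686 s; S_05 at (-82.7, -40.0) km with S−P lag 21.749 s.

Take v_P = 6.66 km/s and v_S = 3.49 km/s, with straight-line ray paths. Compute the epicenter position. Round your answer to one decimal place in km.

74.0 km east, -10.4 km north

Distance from S−P lag: d = Δt · v_P v_S / (v_P − v_S) = Δt · (6.66·3.49)/(6.66−3.49) ≈ 7.3323·Δt.
So d_S_03 = 106.91, d_S_04 = 195.67, d_S_05 = 159.47 km.
Circle about each station: (x − 72.5)² + (y − 96.5)² = 106.91²; (x + 90.6)² + (y − 95.4)² = 195.67²; (x + 82.7)² + (y + 40.0)² = 159.47².
Subtracting pairs of circle equations eliminates x²+y² and gives linear equations (the radical axes):
-326.2 x − 2.2 y = -24115.98
-310.4 x − 273.0 y = -20130.14
Solving the 2×2 system: x ≈ 74.0, y ≈ -10.4 km.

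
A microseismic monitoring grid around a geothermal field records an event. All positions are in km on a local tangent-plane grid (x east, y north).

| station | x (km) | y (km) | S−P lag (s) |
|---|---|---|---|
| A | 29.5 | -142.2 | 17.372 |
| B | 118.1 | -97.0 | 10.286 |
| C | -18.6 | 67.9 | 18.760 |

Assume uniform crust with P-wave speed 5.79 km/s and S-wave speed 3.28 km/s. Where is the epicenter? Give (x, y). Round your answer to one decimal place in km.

Distance from S−P lag: d = Δt · v_P v_S / (v_P − v_S) = Δt · (5.79·3.28)/(5.79−3.28) ≈ 7.5662·Δt.
So d_A = 131.44, d_B = 77.83, d_C = 141.94 km.
Circle about each station: (x − 29.5)² + (y + 142.2)² = 131.44²; (x − 118.1)² + (y + 97.0)² = 77.83²; (x + 18.6)² + (y − 67.9)² = 141.94².
Subtracting the A equation from the B and C equations removes the quadratic terms:
177.2 x + 90.4 y = 13484.48
-96.2 x + 420.2 y = -19005.21
Solving the 2×2 system: x ≈ 88.8, y ≈ -24.9 km.
Check against A (with the unrounded x, y): √((x − 29.5)²+(y + 142.2)²) = 131.44 ≈ 131.44 km. ✓

(88.8, -24.9)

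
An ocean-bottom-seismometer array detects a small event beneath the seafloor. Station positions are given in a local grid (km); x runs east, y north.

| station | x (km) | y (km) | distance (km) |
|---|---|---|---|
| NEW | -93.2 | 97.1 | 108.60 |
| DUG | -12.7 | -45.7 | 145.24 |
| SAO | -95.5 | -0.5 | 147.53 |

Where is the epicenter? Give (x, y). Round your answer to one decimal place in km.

Circle about each station: (x + 93.2)² + (y − 97.1)² = 108.60²; (x + 12.7)² + (y + 45.7)² = 145.24²; (x + 95.5)² + (y + 0.5)² = 147.53².
Subtracting pairs of circle equations eliminates x²+y² and gives linear equations (the radical axes):
161.0 x − 285.6 y = -25165.57
-4.6 x − 195.2 y = -18965.29
Solving the 2×2 system: x ≈ 15.4, y ≈ 96.8 km.

x ≈ 15.4 km, y ≈ 96.8 km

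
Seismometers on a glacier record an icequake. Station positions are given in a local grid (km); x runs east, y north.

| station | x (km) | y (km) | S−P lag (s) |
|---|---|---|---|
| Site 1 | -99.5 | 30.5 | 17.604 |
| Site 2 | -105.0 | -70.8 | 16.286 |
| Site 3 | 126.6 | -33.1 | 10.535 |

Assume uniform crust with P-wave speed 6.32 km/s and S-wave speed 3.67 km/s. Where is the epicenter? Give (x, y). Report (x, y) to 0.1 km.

Distance from S−P lag: d = Δt · v_P v_S / (v_P − v_S) = Δt · (6.32·3.67)/(6.32−3.67) ≈ 8.7526·Δt.
So d_Site 1 = 154.08, d_Site 2 = 142.54, d_Site 3 = 92.21 km.
Circle about each station: (x + 99.5)² + (y − 30.5)² = 154.08²; (x + 105.0)² + (y + 70.8)² = 142.54²; (x − 126.6)² + (y + 33.1)² = 92.21².
Subtracting the Site 1 equation from the Site 2 and Site 3 equations removes the quadratic terms:
-11.0 x − 202.6 y = 8630.13
452.2 x − 127.2 y = 21530.63
Solving the 2×2 system: x ≈ 35.1, y ≈ -44.5 km.

(35.1, -44.5)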